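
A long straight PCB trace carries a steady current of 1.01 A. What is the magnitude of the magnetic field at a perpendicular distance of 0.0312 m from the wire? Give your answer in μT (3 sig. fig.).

B ≈ 6.47 μT

For an infinitely long straight wire, B = μ₀I/(2πd).
B = (4π×10⁻⁷ × 1.01) / (2π × 0.0312) = 6.47×10⁻⁶ T.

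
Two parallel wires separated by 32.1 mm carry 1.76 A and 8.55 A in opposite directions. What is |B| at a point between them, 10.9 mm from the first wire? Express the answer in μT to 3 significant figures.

B ≈ 113 μT

Each long wire gives B = μ₀I/(2πd). Distances are d₁ = 0.0109 m and d₂ = 0.0212 m.
B₁ = 3.23×10⁻⁵ T, B₂ = 8.07×10⁻⁵ T.
Between antiparallel currents both contributions point the same way, so they add. B = B₁ + B₂ = 3.23×10⁻⁵ + 8.07×10⁻⁵ = 1.13×10⁻⁴ T.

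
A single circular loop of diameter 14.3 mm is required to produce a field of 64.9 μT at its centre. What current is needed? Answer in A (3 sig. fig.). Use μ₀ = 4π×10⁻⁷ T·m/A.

At the centre of a circular loop B = μ₀I/(2R), so I = 2RB/μ₀.
With R = 0.00715 m, I = 2 × 0.00715 × 6.49×10⁻⁵ / (4π×10⁻⁷) = 0.739 A.

I ≈ 0.739 A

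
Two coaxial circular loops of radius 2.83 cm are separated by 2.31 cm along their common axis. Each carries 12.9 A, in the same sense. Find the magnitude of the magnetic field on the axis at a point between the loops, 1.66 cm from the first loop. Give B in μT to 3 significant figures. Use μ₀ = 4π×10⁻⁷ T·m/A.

B ≈ 449 μT

Each loop contributes B = μ₀IR²/[2(R²+z²)^(3/2)] on the axis, with z measured from that loop.
Loop 1 (z = 0.0166 m): B₁ = 1.84×10⁻⁴ T. Loop 2 (z = 0.0065 m): B₂ = 2.65×10⁻⁴ T.
The fields add: B = B₁ + B₂ = 4.49×10⁻⁴ T.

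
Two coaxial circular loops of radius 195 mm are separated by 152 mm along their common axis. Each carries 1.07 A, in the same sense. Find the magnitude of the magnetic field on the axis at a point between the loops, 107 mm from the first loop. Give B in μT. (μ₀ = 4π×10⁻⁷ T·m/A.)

B ≈ 5.51 μT

Each loop contributes B = μ₀IR²/[2(R²+z²)^(3/2)] on the axis, with z measured from that loop.
Loop 1 (z = 0.107 m): B₁ = 2.32×10⁻⁶ T. Loop 2 (z = 0.045 m): B₂ = 3.19×10⁻⁶ T.
The fields add: B = B₁ + B₂ = 5.51×10⁻⁶ T.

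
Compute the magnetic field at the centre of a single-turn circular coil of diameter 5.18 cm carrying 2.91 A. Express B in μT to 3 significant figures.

B ≈ 70.6 μT

At the centre of a circular loop the Biot–Savart law gives B = μ₀I/(2R) (so R = 0.0259 m).
B = (4π×10⁻⁷ × 2.91) / (2 × 0.0259) = 7.06×10⁻⁵ T.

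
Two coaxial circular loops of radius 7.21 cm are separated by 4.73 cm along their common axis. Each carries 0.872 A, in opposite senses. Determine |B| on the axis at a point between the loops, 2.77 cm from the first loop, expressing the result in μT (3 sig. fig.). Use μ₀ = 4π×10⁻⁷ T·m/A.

B ≈ 0.647 μT

Each loop contributes B = μ₀IR²/[2(R²+z²)^(3/2)] on the axis, with z measured from that loop.
Loop 1 (z = 0.0277 m): B₁ = 6.18×10⁻⁶ T. Loop 2 (z = 0.0196 m): B₂ = 6.83×10⁻⁶ T.
The fields oppose: B = |B₁ − B₂| = 6.47×10⁻⁷ T.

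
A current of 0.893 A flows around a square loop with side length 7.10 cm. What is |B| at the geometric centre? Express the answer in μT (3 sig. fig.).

Each side is a finite straight segment at perpendicular distance d = a/(2 tan(π/4)) = 0.0355 m from the centre, with end-angles ±π/4.
One side contributes B₁ = (μ₀I/4πd)·2 sin(π/4) = 3.56×10⁻⁶ T.
All 4 sides add in the same direction: B = 4 × 3.56×10⁻⁶ = 1.42×10⁻⁵ T.

B ≈ 14.2 μT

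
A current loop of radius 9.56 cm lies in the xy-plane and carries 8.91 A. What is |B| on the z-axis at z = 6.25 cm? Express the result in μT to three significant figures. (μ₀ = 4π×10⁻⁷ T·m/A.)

B ≈ 34.3 μT

On the axis of a circular loop, B = μ₀IR² / [2(R²+z²)^(3/2)].
R² + z² = (0.0956)² + (0.0625)² = 0.01305 m², and (R²+z²)^(3/2) = 1.49×10⁻³ m³.
B = (4π×10⁻⁷ × 8.91 × 0.009139) / (2 × 1.49×10⁻³) = 3.43×10⁻⁵ T.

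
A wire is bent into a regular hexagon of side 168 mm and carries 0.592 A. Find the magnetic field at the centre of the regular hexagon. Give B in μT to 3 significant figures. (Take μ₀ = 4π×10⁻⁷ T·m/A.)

Each side is a finite straight segment at perpendicular distance d = a/(2 tan(π/6)) = 0.1455 m from the centre, with end-angles ±π/6.
One side contributes B₁ = (μ₀I/4πd)·2 sin(π/6) = 4.07×10⁻⁷ T.
All 6 sides add in the same direction: B = 6 × 4.07×10⁻⁷ = 2.44×10⁻⁶ T.

B ≈ 2.44 μT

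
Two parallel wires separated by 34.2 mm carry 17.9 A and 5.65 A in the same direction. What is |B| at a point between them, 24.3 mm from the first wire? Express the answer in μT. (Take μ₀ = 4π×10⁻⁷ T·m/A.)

Each long wire gives B = μ₀I/(2πd). Distances are d₁ = 0.0243 m and d₂ = 0.0099 m.
B₁ = 1.47×10⁻⁴ T, B₂ = 1.14×10⁻⁴ T.
Between parallel currents the two contributions point in opposite directions, so they subtract. B = |B₁ − B₂| = |1.47×10⁻⁴ − 1.14×10⁻⁴| = 3.32×10⁻⁵ T.

B ≈ 33.2 μT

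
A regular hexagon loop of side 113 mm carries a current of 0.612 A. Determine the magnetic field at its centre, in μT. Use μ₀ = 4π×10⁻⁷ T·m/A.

B ≈ 3.75 μT

Each side is a finite straight segment at perpendicular distance d = a/(2 tan(π/6)) = 0.09786 m from the centre, with end-angles ±π/6.
One side contributes B₁ = (μ₀I/4πd)·2 sin(π/6) = 6.25×10⁻⁷ T.
All 6 sides add in the same direction: B = 6 × 6.25×10⁻⁷ = 3.75×10⁻⁶ T.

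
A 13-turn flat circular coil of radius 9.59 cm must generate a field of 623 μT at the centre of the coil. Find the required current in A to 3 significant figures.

I ≈ 7.31 A

For an N-turn coil, B = Nμ₀I/(2R) with R = 0.0959 m, so I = 2RB/(Nμ₀) = 2 × 0.0959 × 6.23×10⁻⁴ / (13 × 4π×10⁻⁷) = 7.31 A.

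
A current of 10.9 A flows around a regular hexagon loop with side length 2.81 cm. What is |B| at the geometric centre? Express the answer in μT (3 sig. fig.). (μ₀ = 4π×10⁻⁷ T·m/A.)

Each side is a finite straight segment at perpendicular distance d = a/(2 tan(π/6)) = 0.02434 m from the centre, with end-angles ±π/6.
One side contributes B₁ = (μ₀I/4πd)·2 sin(π/6) = 4.48×10⁻⁵ T.
All 6 sides add in the same direction: B = 6 × 4.48×10⁻⁵ = 2.69×10⁻⁴ T.

B ≈ 269 μT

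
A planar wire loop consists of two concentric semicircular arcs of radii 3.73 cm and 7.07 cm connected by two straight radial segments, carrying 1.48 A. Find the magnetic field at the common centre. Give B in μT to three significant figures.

B ≈ 5.89 μT

The radial connectors point toward the centre, so dl × r̂ = 0 and they contribute nothing.
Each semicircle gives μ₀I/(4R): inner arc 1.25×10⁻⁵ T, outer arc 6.58×10⁻⁶ T.
The two arcs carry current in opposite angular senses, so their fields oppose: B = |1.25×10⁻⁵ − 6.58×10⁻⁶| = 5.89×10⁻⁶ T.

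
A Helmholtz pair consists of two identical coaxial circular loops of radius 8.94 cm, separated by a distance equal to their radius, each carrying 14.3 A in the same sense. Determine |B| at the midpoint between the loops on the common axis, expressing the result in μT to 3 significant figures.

Each loop contributes B = μ₀IR²/[2(R²+z²)^(3/2)] on the axis, with z measured from that loop.
Loop 1 (z = 0.0447 m): B₁ = 7.19×10⁻⁵ T. Loop 2 (z = 0.0447 m): B₂ = 7.19×10⁻⁵ T.
The fields add: B = B₁ + B₂ = 1.44×10⁻⁴ T.

B ≈ 144 μT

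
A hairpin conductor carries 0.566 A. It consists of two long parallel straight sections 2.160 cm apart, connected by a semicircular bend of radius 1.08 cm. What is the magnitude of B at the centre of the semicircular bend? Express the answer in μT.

The semicircular arc contributes B_arc = μ₀I·π/(4πR) = μ₀I/(4R) = 1.65×10⁻⁵ T.
Each semi-infinite lead is at perpendicular distance R = 0.0108 m from the centre, with the perpendicular foot at its near end, so it contributes μ₀I/(4πR); both point the same way, together 1.05×10⁻⁵ T.
Arc and leads all point the same direction: B = 1.65×10⁻⁵ + 1.05×10⁻⁵ = 2.69×10⁻⁵ T.

B ≈ 26.9 μT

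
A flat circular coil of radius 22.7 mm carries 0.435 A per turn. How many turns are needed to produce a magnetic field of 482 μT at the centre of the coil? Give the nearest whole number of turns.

N = 40

For an N-turn coil, B = Nμ₀I/(2R). A single turn gives B₁ = 1.20×10⁻⁵ T with R = 0.0227 m.
N = B/B₁ = 4.82×10⁻⁴ / 1.20×10⁻⁵ = 40.03.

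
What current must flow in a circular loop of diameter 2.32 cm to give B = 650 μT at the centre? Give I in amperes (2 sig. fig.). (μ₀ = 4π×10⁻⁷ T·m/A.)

I ≈ 12 A

At the centre of a circular loop B = μ₀I/(2R), so I = 2RB/μ₀.
With R = 0.0116 m, I = 2 × 0.0116 × 6.50×10⁻⁴ / (4π×10⁻⁷) = 12.0 A.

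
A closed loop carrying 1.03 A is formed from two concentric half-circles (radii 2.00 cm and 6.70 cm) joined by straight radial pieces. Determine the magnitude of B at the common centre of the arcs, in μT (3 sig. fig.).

B ≈ 11.3 μT

The radial connectors point toward the centre, so dl × r̂ = 0 and they contribute nothing.
Each semicircle gives μ₀I/(4R): inner arc 1.62×10⁻⁵ T, outer arc 4.83×10⁻⁶ T.
The two arcs carry current in opposite angular senses, so their fields oppose: B = |1.62×10⁻⁵ − 4.83×10⁻⁶| = 1.13×10⁻⁵ T.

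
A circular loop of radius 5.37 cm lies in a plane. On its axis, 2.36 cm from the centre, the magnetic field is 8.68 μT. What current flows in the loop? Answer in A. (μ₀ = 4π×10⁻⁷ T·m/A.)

On the axis of a loop, B = μ₀IR²/[2(R²+z²)^(3/2)], so I = 2B(R²+z²)^(3/2)/(μ₀R²).
R² + z² = 0.002884 + 0.000557 = 0.003441 m²; raised to 3/2 gives 2.02×10⁻⁴ m³.
I = 2 × 8.68×10⁻⁶ × 2.02×10⁻⁴ / (1.26×10⁻⁶ × 0.002884) = 0.967 A.

I ≈ 0.967 A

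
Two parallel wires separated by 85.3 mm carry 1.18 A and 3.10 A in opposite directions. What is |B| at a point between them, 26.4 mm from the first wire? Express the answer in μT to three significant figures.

Each long wire gives B = μ₀I/(2πd). Distances are d₁ = 0.0264 m and d₂ = 0.0589 m.
B₁ = 8.94×10⁻⁶ T, B₂ = 1.05×10⁻⁵ T.
Between antiparallel currents both contributions point the same way, so they add. B = B₁ + B₂ = 8.94×10⁻⁶ + 1.05×10⁻⁵ = 1.95×10⁻⁵ T.

B ≈ 19.5 μT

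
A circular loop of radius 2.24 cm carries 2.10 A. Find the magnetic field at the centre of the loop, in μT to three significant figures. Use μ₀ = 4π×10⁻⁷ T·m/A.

B ≈ 58.9 μT

At the centre of a circular loop the Biot–Savart law gives B = μ₀I/(2R).
B = (4π×10⁻⁷ × 2.10) / (2 × 0.0224) = 5.89×10⁻⁵ T.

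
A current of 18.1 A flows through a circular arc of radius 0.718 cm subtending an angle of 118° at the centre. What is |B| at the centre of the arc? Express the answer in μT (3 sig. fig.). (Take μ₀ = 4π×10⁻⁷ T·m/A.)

B ≈ 519 μT

The Biot–Savart field of a circular arc at its centre is B = μ₀Iφ/(4πR), with φ = 2.059 rad.
B = (4π×10⁻⁷ × 18.1 × 2.059) / (4π × 0.00718) = 5.19×10⁻⁴ T.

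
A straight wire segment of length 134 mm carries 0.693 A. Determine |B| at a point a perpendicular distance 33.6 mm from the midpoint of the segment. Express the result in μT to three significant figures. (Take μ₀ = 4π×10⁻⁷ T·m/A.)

B ≈ 3.69 μT

For a finite straight segment, B = (μ₀I/4πd)(sinθ₁ + sinθ₂), where θ₁, θ₂ are the angles from the perpendicular to each end.
The perpendicular from the point meets the wire at its midpoint, so each end is L/2 = 0.067 m away along the wire.
sinθ₁ = 0.067/√(0.067²+0.0336²) = 0.8939; sinθ₂ = 0.067/√(0.067²+0.0336²) = 0.8939.
B = (4π×10⁻⁷ × 0.693) / (4π × 0.0336) × (0.8939 + 0.8939) = 3.69×10⁻⁶ T.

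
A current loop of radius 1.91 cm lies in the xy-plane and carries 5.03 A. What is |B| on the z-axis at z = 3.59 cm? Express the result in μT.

On the axis of a circular loop, B = μ₀IR² / [2(R²+z²)^(3/2)].
R² + z² = (0.0191)² + (0.0359)² = 0.001654 m², and (R²+z²)^(3/2) = 6.72×10⁻⁵ m³.
B = (4π×10⁻⁷ × 5.03 × 0.0003648) / (2 × 6.72×10⁻⁵) = 1.71×10⁻⁵ T.

B ≈ 17.1 μT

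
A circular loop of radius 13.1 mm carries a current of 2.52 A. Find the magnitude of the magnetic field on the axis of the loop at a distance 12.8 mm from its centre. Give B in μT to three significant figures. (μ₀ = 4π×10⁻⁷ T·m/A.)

On the axis of a circular loop, B = μ₀IR² / [2(R²+z²)^(3/2)].
R² + z² = (0.0131)² + (0.0128)² = 0.0003355 m², and (R²+z²)^(3/2) = 6.14×10⁻⁶ m³.
B = (4π×10⁻⁷ × 2.52 × 0.0001716) / (2 × 6.14×10⁻⁶) = 4.42×10⁻⁵ T.

B ≈ 44.2 μT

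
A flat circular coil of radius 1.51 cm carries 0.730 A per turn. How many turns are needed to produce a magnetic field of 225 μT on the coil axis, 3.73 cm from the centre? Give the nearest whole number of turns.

For an N-turn coil, B = Nμ₀IR²/[2(R²+z²)^(3/2)]. A single turn gives B₁ = 1.60×10⁻⁶ T with R = 0.0151 m, z = 0.0373 m.
N = B/B₁ = 2.25×10⁻⁴ / 1.60×10⁻⁶ = 140.19.

N = 140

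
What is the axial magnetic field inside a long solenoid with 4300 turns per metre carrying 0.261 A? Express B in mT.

B ≈ 1.41 mT

Inside a long solenoid, B = μ₀nI with n = 4300 turns/m.
B = 4π×10⁻⁷ × 4300 × 0.261 = 1.41×10⁻³ T.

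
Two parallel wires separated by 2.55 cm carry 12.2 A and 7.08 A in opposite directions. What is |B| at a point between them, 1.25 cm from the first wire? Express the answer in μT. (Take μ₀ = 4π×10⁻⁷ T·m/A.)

B ≈ 304 μT

Each long wire gives B = μ₀I/(2πd). Distances are d₁ = 0.0125 m and d₂ = 0.013 m.
B₁ = 1.95×10⁻⁴ T, B₂ = 1.09×10⁻⁴ T.
Between antiparallel currents both contributions point the same way, so they add. B = B₁ + B₂ = 1.95×10⁻⁴ + 1.09×10⁻⁴ = 3.04×10⁻⁴ T.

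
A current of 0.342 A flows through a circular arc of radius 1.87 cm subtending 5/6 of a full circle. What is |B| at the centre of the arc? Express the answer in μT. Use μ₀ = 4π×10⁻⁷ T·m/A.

B ≈ 9.58 μT

The Biot–Savart field of a circular arc at its centre is B = μ₀Iφ/(4πR), with φ = 5.236 rad.
B = (4π×10⁻⁷ × 0.342 × 5.236) / (4π × 0.0187) = 9.58×10⁻⁶ T.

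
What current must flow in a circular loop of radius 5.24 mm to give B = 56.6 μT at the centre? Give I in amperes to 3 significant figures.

I ≈ 0.472 A

At the centre of a circular loop B = μ₀I/(2R), so I = 2RB/μ₀.
With R = 0.00524 m, I = 2 × 0.00524 × 5.66×10⁻⁵ / (4π×10⁻⁷) = 0.472 A.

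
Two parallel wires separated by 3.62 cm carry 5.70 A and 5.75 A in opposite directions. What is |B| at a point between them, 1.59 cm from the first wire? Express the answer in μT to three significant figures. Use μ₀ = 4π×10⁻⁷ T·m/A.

Each long wire gives B = μ₀I/(2πd). Distances are d₁ = 0.0159 m and d₂ = 0.0203 m.
B₁ = 7.17×10⁻⁵ T, B₂ = 5.67×10⁻⁵ T.
Between antiparallel currents both contributions point the same way, so they add. B = B₁ + B₂ = 7.17×10⁻⁵ + 5.67×10⁻⁵ = 1.28×10⁻⁴ T.

B ≈ 128 μT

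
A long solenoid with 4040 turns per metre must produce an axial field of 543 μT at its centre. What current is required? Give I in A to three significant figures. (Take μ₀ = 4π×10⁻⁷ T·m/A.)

Inside a long solenoid B = μ₀nI with n = 4040 m⁻¹, so I = B/(μ₀n).
I = 5.43×10⁻⁴ / (4π×10⁻⁷ × 4040) = 0.107 A.

I ≈ 0.107 A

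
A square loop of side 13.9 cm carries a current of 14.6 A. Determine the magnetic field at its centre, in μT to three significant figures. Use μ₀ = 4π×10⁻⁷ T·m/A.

Each side is a finite straight segment at perpendicular distance d = a/(2 tan(π/4)) = 0.0695 m from the centre, with end-angles ±π/4.
One side contributes B₁ = (μ₀I/4πd)·2 sin(π/4) = 2.97×10⁻⁵ T.
All 4 sides add in the same direction: B = 4 × 2.97×10⁻⁵ = 1.19×10⁻⁴ T.

B ≈ 119 μT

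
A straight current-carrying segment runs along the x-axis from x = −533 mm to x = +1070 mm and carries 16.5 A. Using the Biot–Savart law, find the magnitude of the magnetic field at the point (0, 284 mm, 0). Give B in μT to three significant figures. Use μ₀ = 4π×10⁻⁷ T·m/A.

For a finite straight segment, B = (μ₀I/4πd)(sinθ₁ + sinθ₂), where θ₁, θ₂ are the angles from the perpendicular to each end.
The perpendicular distance is d = 0.284 m; the end-offsets along the wire are a = 0.533 m and b = 1.07 m.
sinθ₁ = 0.533/√(0.533²+0.284²) = 0.8825; sinθ₂ = 1.07/√(1.07²+0.284²) = 0.9665.
B = (4π×10⁻⁷ × 16.5) / (4π × 0.284) × (0.8825 + 0.9665) = 1.07×10⁻⁵ T.

B ≈ 10.7 μT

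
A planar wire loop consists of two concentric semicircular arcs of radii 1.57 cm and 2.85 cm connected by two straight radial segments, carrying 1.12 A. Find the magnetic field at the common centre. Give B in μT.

B ≈ 10.1 μT

The radial connectors point toward the centre, so dl × r̂ = 0 and they contribute nothing.
Each semicircle gives μ₀I/(4R): inner arc 2.24×10⁻⁵ T, outer arc 1.23×10⁻⁵ T.
The two arcs carry current in opposite angular senses, so their fields oppose: B = |2.24×10⁻⁵ − 1.23×10⁻⁵| = 1.01×10⁻⁵ T.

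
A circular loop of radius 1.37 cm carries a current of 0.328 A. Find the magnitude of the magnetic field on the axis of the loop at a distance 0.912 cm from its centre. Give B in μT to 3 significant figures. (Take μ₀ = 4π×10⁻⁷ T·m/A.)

On the axis of a circular loop, B = μ₀IR² / [2(R²+z²)^(3/2)].
R² + z² = (0.0137)² + (0.00912)² = 0.0002709 m², and (R²+z²)^(3/2) = 4.46×10⁻⁶ m³.
B = (4π×10⁻⁷ × 0.328 × 0.0001877) / (2 × 4.46×10⁻⁶) = 8.68×10⁻⁶ T.

B ≈ 8.68 μT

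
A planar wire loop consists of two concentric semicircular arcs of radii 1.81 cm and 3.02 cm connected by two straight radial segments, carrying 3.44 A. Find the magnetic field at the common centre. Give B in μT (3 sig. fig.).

The radial connectors point toward the centre, so dl × r̂ = 0 and they contribute nothing.
Each semicircle gives μ₀I/(4R): inner arc 5.97×10⁻⁵ T, outer arc 3.58×10⁻⁵ T.
The two arcs carry current in opposite angular senses, so their fields oppose: B = |5.97×10⁻⁵ − 3.58×10⁻⁵| = 2.39×10⁻⁵ T.

B ≈ 23.9 μT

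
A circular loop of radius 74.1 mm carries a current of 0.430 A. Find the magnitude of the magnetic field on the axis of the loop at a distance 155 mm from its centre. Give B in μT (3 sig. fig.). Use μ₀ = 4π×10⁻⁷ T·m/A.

On the axis of a circular loop, B = μ₀IR² / [2(R²+z²)^(3/2)].
R² + z² = (0.0741)² + (0.155)² = 0.02952 m², and (R²+z²)^(3/2) = 5.07×10⁻³ m³.
B = (4π×10⁻⁷ × 0.430 × 0.005491) / (2 × 5.07×10⁻³) = 2.93×10⁻⁷ T.

B ≈ 0.293 μT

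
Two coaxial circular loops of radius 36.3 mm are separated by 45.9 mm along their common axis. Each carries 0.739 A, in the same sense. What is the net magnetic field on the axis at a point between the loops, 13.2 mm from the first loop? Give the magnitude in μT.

Each loop contributes B = μ₀IR²/[2(R²+z²)^(3/2)] on the axis, with z measured from that loop.
Loop 1 (z = 0.0132 m): B₁ = 1.06×10⁻⁵ T. Loop 2 (z = 0.0327 m): B₂ = 5.25×10⁻⁶ T.
The fields add: B = B₁ + B₂ = 1.59×10⁻⁵ T.

B ≈ 15.9 μT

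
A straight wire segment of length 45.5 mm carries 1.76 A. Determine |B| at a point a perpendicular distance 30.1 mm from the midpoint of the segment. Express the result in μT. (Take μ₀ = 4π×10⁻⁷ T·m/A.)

For a finite straight segment, B = (μ₀I/4πd)(sinθ₁ + sinθ₂), where θ₁, θ₂ are the angles from the perpendicular to each end.
The perpendicular from the point meets the wire at its midpoint, so each end is L/2 = 0.02275 m away along the wire.
sinθ₁ = 0.02275/√(0.02275²+0.0301²) = 0.6030; sinθ₂ = 0.02275/√(0.02275²+0.0301²) = 0.6030.
B = (4π×10⁻⁷ × 1.76) / (4π × 0.0301) × (0.6030 + 0.6030) = 7.05×10⁻⁶ T.

B ≈ 7.05 μT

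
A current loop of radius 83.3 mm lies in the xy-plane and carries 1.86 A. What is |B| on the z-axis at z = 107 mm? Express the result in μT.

B ≈ 3.25 μT

On the axis of a circular loop, B = μ₀IR² / [2(R²+z²)^(3/2)].
R² + z² = (0.0833)² + (0.107)² = 0.01839 m², and (R²+z²)^(3/2) = 2.49×10⁻³ m³.
B = (4π×10⁻⁷ × 1.86 × 0.006939) / (2 × 2.49×10⁻³) = 3.25×10⁻⁶ T.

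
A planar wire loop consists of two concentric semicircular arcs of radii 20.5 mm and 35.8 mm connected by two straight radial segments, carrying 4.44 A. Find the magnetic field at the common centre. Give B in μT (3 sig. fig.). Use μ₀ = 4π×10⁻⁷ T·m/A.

The radial connectors point toward the centre, so dl × r̂ = 0 and they contribute nothing.
Each semicircle gives μ₀I/(4R): inner arc 6.80×10⁻⁵ T, outer arc 3.90×10⁻⁵ T.
The two arcs carry current in opposite angular senses, so their fields oppose: B = |6.80×10⁻⁵ − 3.90×10⁻⁵| = 2.91×10⁻⁵ T.

B ≈ 29.1 μT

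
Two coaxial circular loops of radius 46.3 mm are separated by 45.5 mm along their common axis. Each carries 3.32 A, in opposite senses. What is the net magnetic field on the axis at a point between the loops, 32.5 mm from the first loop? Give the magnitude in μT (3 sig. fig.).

Each loop contributes B = μ₀IR²/[2(R²+z²)^(3/2)] on the axis, with z measured from that loop.
Loop 1 (z = 0.0325 m): B₁ = 2.47×10⁻⁵ T. Loop 2 (z = 0.013 m): B₂ = 4.02×10⁻⁵ T.
The fields oppose: B = |B₁ − B₂| = 1.55×10⁻⁵ T.

B ≈ 15.5 μT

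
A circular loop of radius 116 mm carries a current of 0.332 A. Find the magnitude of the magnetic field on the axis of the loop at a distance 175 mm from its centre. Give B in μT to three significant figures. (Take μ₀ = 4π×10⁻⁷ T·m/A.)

On the axis of a circular loop, B = μ₀IR² / [2(R²+z²)^(3/2)].
R² + z² = (0.116)² + (0.175)² = 0.04408 m², and (R²+z²)^(3/2) = 9.26×10⁻³ m³.
B = (4π×10⁻⁷ × 0.332 × 0.01346) / (2 × 9.26×10⁻³) = 3.03×10⁻⁷ T.

B ≈ 0.303 μT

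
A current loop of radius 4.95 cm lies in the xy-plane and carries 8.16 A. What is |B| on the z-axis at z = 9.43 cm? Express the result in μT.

B ≈ 10.4 μT

On the axis of a circular loop, B = μ₀IR² / [2(R²+z²)^(3/2)].
R² + z² = (0.0495)² + (0.0943)² = 0.01134 m², and (R²+z²)^(3/2) = 1.21×10⁻³ m³.
B = (4π×10⁻⁷ × 8.16 × 0.00245) / (2 × 1.21×10⁻³) = 1.04×10⁻⁵ T.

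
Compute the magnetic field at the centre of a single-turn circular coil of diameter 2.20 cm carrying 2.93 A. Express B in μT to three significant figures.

At the centre of a circular loop the Biot–Savart law gives B = μ₀I/(2R) (so R = 0.011 m).
B = (4π×10⁻⁷ × 2.93) / (2 × 0.011) = 1.67×10⁻⁴ T.

B ≈ 167 μT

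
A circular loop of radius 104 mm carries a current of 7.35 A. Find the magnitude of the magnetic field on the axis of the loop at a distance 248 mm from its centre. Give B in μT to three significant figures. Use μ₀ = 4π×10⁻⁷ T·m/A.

On the axis of a circular loop, B = μ₀IR² / [2(R²+z²)^(3/2)].
R² + z² = (0.104)² + (0.248)² = 0.07232 m², and (R²+z²)^(3/2) = 1.94×10⁻² m³.
B = (4π×10⁻⁷ × 7.35 × 0.01082) / (2 × 1.94×10⁻²) = 2.57×10⁻⁶ T.

B ≈ 2.57 μT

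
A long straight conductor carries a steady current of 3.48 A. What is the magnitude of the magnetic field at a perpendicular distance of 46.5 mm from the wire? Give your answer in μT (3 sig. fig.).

B ≈ 15.0 μT

For an infinitely long straight wire, B = μ₀I/(2πd).
B = (4π×10⁻⁷ × 3.48) / (2π × 0.0465) = 1.50×10⁻⁵ T.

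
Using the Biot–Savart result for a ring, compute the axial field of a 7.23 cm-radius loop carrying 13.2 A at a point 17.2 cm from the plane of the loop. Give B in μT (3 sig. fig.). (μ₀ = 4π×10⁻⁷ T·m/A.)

B ≈ 6.67 μT

On the axis of a circular loop, B = μ₀IR² / [2(R²+z²)^(3/2)].
R² + z² = (0.0723)² + (0.172)² = 0.03481 m², and (R²+z²)^(3/2) = 6.50×10⁻³ m³.
B = (4π×10⁻⁷ × 13.2 × 0.005227) / (2 × 6.50×10⁻³) = 6.67×10⁻⁶ T.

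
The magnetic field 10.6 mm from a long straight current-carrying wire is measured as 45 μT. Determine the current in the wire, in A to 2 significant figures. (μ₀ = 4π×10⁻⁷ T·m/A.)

I ≈ 2.4 A

For a long straight wire B = μ₀I/(2πd), so I = 2πdB/μ₀.
I = 2π × 0.0106 × 4.50×10⁻⁵ / (4π×10⁻⁷) = 2.39 A.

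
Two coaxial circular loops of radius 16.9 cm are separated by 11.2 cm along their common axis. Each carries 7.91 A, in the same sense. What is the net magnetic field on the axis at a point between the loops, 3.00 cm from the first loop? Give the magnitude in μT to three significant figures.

Each loop contributes B = μ₀IR²/[2(R²+z²)^(3/2)] on the axis, with z measured from that loop.
Loop 1 (z = 0.03 m): B₁ = 2.81×10⁻⁵ T. Loop 2 (z = 0.082 m): B₂ = 2.14×10⁻⁵ T.
The fields add: B = B₁ + B₂ = 4.95×10⁻⁵ T.

B ≈ 49.5 μT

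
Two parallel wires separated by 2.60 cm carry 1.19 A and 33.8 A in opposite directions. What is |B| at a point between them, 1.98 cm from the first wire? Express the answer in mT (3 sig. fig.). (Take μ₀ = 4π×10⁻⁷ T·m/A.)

Each long wire gives B = μ₀I/(2πd). Distances are d₁ = 0.0198 m and d₂ = 0.0062 m.
B₁ = 1.20×10⁻⁵ T, B₂ = 1.09×10⁻³ T.
Between antiparallel currents both contributions point the same way, so they add. B = B₁ + B₂ = 1.20×10⁻⁵ + 1.09×10⁻³ = 1.10×10⁻³ T.

B ≈ 1.10 mT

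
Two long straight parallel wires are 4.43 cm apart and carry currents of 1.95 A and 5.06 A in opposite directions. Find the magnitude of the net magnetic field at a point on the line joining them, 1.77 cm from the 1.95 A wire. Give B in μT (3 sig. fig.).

Each long wire gives B = μ₀I/(2πd). Distances are d₁ = 0.0177 m and d₂ = 0.0266 m.
B₁ = 2.20×10⁻⁵ T, B₂ = 3.80×10⁻⁵ T.
Between antiparallel currents both contributions point the same way, so they add. B = B₁ + B₂ = 2.20×10⁻⁵ + 3.80×10⁻⁵ = 6.01×10⁻⁵ T.

B ≈ 60.1 μT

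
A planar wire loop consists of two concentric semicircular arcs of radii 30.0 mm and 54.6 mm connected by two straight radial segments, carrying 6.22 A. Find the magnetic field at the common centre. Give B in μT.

B ≈ 29.3 μT

The radial connectors point toward the centre, so dl × r̂ = 0 and they contribute nothing.
Each semicircle gives μ₀I/(4R): inner arc 6.51×10⁻⁵ T, outer arc 3.58×10⁻⁵ T.
The two arcs carry current in opposite angular senses, so their fields oppose: B = |6.51×10⁻⁵ − 3.58×10⁻⁵| = 2.93×10⁻⁵ T.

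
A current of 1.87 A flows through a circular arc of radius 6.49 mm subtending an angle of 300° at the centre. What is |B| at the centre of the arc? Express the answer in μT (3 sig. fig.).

The Biot–Savart field of a circular arc at its centre is B = μ₀Iφ/(4πR), with φ = 5.236 rad.
B = (4π×10⁻⁷ × 1.87 × 5.236) / (4π × 0.00649) = 1.51×10⁻⁴ T.

B ≈ 151 μT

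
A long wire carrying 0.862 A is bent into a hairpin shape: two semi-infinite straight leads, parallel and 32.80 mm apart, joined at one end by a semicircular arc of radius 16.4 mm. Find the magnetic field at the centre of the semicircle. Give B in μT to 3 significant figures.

The semicircular arc contributes B_arc = μ₀I·π/(4πR) = μ₀I/(4R) = 1.65×10⁻⁵ T.
Each semi-infinite lead is at perpendicular distance R = 0.0164 m from the centre, with the perpendicular foot at its near end, so it contributes μ₀I/(4πR); both point the same way, together 1.05×10⁻⁵ T.
Arc and leads all point the same direction: B = 1.65×10⁻⁵ + 1.05×10⁻⁵ = 2.70×10⁻⁵ T.

B ≈ 27.0 μT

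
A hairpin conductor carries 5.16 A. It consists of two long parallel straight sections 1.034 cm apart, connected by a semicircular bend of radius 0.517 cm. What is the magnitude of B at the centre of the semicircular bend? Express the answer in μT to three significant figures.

The semicircular arc contributes B_arc = μ₀I·π/(4πR) = μ₀I/(4R) = 3.14×10⁻⁴ T.
Each semi-infinite lead is at perpendicular distance R = 0.00517 m from the centre, with the perpendicular foot at its near end, so it contributes μ₀I/(4πR); both point the same way, together 2.00×10⁻⁴ T.
Arc and leads all point the same direction: B = 3.14×10⁻⁴ + 2.00×10⁻⁴ = 5.13×10⁻⁴ T.

B ≈ 513 μT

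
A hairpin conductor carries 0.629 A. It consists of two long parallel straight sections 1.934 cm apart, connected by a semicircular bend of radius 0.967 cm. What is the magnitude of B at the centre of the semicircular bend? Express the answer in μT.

The semicircular arc contributes B_arc = μ₀I·π/(4πR) = μ₀I/(4R) = 2.04×10⁻⁵ T.
Each semi-infinite lead is at perpendicular distance R = 0.00967 m from the centre, with the perpendicular foot at its near end, so it contributes μ₀I/(4πR); both point the same way, together 1.30×10⁻⁵ T.
Arc and leads all point the same direction: B = 2.04×10⁻⁵ + 1.30×10⁻⁵ = 3.34×10⁻⁵ T.

B ≈ 33.4 μT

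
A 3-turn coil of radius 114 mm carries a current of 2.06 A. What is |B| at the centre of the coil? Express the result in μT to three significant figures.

For an N-turn flat coil, B = Nμ₀I/(2R) with R = 0.114 m.
B = 3 × 1.14×10⁻⁵ T = 3.41×10⁻⁵ T.

B ≈ 34.1 μT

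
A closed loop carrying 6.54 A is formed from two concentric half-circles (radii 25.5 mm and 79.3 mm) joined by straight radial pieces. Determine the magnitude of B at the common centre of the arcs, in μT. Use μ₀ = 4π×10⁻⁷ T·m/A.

The radial connectors point toward the centre, so dl × r̂ = 0 and they contribute nothing.
Each semicircle gives μ₀I/(4R): inner arc 8.06×10⁻⁵ T, outer arc 2.59×10⁻⁵ T.
The two arcs carry current in opposite angular senses, so their fields oppose: B = |8.06×10⁻⁵ − 2.59×10⁻⁵| = 5.47×10⁻⁵ T.

B ≈ 54.7 μT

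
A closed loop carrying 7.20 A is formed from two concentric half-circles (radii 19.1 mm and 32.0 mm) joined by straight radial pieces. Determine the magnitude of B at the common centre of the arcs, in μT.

The radial connectors point toward the centre, so dl × r̂ = 0 and they contribute nothing.
Each semicircle gives μ₀I/(4R): inner arc 1.18×10⁻⁴ T, outer arc 7.07×10⁻⁵ T.
The two arcs carry current in opposite angular senses, so their fields oppose: B = |1.18×10⁻⁴ − 7.07×10⁻⁵| = 4.77×10⁻⁵ T.

B ≈ 47.7 μT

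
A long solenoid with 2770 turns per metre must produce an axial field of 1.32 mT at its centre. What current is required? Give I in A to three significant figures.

I ≈ 0.379 A

Inside a long solenoid B = μ₀nI with n = 2770 m⁻¹, so I = B/(μ₀n).
I = 1.32×10⁻³ / (4π×10⁻⁷ × 2770) = 0.379 A.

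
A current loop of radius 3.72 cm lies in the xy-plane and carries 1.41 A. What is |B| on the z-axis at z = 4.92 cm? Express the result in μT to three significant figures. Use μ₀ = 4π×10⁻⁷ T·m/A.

B ≈ 5.22 μT

On the axis of a circular loop, B = μ₀IR² / [2(R²+z²)^(3/2)].
R² + z² = (0.0372)² + (0.0492)² = 0.003804 m², and (R²+z²)^(3/2) = 2.35×10⁻⁴ m³.
B = (4π×10⁻⁷ × 1.41 × 0.001384) / (2 × 2.35×10⁻⁴) = 5.22×10⁻⁶ T.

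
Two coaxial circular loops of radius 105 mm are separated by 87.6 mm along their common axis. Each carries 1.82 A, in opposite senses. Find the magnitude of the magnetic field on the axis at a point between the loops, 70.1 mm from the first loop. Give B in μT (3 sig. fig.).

B ≈ 4.19 μT

Each loop contributes B = μ₀IR²/[2(R²+z²)^(3/2)] on the axis, with z measured from that loop.
Loop 1 (z = 0.0701 m): B₁ = 6.27×10⁻⁶ T. Loop 2 (z = 0.0175 m): B₂ = 1.05×10⁻⁵ T.
The fields oppose: B = |B₁ − B₂| = 4.19×10⁻⁶ T.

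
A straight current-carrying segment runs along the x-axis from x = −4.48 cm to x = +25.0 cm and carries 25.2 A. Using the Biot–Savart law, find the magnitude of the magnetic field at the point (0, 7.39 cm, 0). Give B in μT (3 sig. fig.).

B ≈ 50.4 μT

For a finite straight segment, B = (μ₀I/4πd)(sinθ₁ + sinθ₂), where θ₁, θ₂ are the angles from the perpendicular to each end.
The perpendicular distance is d = 0.0739 m; the end-offsets along the wire are a = 0.0448 m and b = 0.25 m.
sinθ₁ = 0.0448/√(0.0448²+0.0739²) = 0.5184; sinθ₂ = 0.25/√(0.25²+0.0739²) = 0.9590.
B = (4π×10⁻⁷ × 25.2) / (4π × 0.0739) × (0.5184 + 0.9590) = 5.04×10⁻⁵ T.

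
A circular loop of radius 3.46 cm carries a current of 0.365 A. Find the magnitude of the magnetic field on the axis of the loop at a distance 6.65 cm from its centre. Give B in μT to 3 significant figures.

On the axis of a circular loop, B = μ₀IR² / [2(R²+z²)^(3/2)].
R² + z² = (0.0346)² + (0.0665)² = 0.005619 m², and (R²+z²)^(3/2) = 4.21×10⁻⁴ m³.
B = (4π×10⁻⁷ × 0.365 × 0.001197) / (2 × 4.21×10⁻⁴) = 6.52×10⁻⁷ T.

B ≈ 0.652 μT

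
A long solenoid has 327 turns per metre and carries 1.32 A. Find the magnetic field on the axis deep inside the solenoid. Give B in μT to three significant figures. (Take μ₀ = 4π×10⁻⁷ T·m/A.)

B ≈ 542 μT

Inside a long solenoid, B = μ₀nI with n = 327 turns/m.
B = 4π×10⁻⁷ × 327 × 1.32 = 5.42×10⁻⁴ T.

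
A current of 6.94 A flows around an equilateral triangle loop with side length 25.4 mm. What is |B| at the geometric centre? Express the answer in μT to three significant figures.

B ≈ 492 μT

Each side is a finite straight segment at perpendicular distance d = a/(2 tan(π/3)) = 0.007332 m from the centre, with end-angles ±π/3.
One side contributes B₁ = (μ₀I/4πd)·2 sin(π/3) = 1.64×10⁻⁴ T.
All 3 sides add in the same direction: B = 3 × 1.64×10⁻⁴ = 4.92×10⁻⁴ T.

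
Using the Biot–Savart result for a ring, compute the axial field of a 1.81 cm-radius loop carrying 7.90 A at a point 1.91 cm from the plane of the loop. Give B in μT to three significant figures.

B ≈ 89.3 μT

On the axis of a circular loop, B = μ₀IR² / [2(R²+z²)^(3/2)].
R² + z² = (0.0181)² + (0.0191)² = 0.0006924 m², and (R²+z²)^(3/2) = 1.82×10⁻⁵ m³.
B = (4π×10⁻⁷ × 7.90 × 0.0003276) / (2 × 1.82×10⁻⁵) = 8.93×10⁻⁵ T.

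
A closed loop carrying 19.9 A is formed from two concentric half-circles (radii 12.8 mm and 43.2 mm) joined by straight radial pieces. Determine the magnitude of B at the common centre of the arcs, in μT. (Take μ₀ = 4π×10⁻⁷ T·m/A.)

The radial connectors point toward the centre, so dl × r̂ = 0 and they contribute nothing.
Each semicircle gives μ₀I/(4R): inner arc 4.88×10⁻⁴ T, outer arc 1.45×10⁻⁴ T.
The two arcs carry current in opposite angular senses, so their fields oppose: B = |4.88×10⁻⁴ − 1.45×10⁻⁴| = 3.44×10⁻⁴ T.

B ≈ 344 μT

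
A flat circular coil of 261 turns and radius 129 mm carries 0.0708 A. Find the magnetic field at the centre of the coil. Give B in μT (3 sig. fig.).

B ≈ 90.0 μT

For an N-turn flat coil, B = Nμ₀I/(2R) with R = 0.129 m.
B = 261 × 3.45×10⁻⁷ T = 9.00×10⁻⁵ T.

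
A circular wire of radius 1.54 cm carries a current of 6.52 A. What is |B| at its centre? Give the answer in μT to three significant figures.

At the centre of a circular loop the Biot–Savart law gives B = μ₀I/(2R).
B = (4π×10⁻⁷ × 6.52) / (2 × 0.0154) = 2.66×10⁻⁴ T.

B ≈ 266 μT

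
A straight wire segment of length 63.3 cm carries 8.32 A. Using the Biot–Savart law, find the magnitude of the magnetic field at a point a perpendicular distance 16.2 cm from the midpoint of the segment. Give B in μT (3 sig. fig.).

B ≈ 9.14 μT

For a finite straight segment, B = (μ₀I/4πd)(sinθ₁ + sinθ₂), where θ₁, θ₂ are the angles from the perpendicular to each end.
The perpendicular from the point meets the wire at its midpoint, so each end is L/2 = 0.3165 m away along the wire.
sinθ₁ = 0.3165/√(0.3165²+0.162²) = 0.8902; sinθ₂ = 0.3165/√(0.3165²+0.162²) = 0.8902.
B = (4π×10⁻⁷ × 8.32) / (4π × 0.162) × (0.8902 + 0.8902) = 9.14×10⁻⁶ T.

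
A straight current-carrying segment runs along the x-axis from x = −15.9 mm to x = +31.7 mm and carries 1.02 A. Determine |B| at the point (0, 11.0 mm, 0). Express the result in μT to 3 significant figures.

For a finite straight segment, B = (μ₀I/4πd)(sinθ₁ + sinθ₂), where θ₁, θ₂ are the angles from the perpendicular to each end.
The perpendicular distance is d = 0.011 m; the end-offsets along the wire are a = 0.0159 m and b = 0.0317 m.
sinθ₁ = 0.0159/√(0.0159²+0.011²) = 0.8224; sinθ₂ = 0.0317/√(0.0317²+0.011²) = 0.9447.
B = (4π×10⁻⁷ × 1.02) / (4π × 0.011) × (0.8224 + 0.9447) = 1.64×10⁻⁵ T.

B ≈ 16.4 μT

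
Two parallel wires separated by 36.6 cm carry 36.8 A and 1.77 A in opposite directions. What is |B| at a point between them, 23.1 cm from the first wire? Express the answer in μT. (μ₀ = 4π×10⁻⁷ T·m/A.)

B ≈ 34.5 μT

Each long wire gives B = μ₀I/(2πd). Distances are d₁ = 0.231 m and d₂ = 0.135 m.
B₁ = 3.19×10⁻⁵ T, B₂ = 2.62×10⁻⁶ T.
Between antiparallel currents both contributions point the same way, so they add. B = B₁ + B₂ = 3.19×10⁻⁵ + 2.62×10⁻⁶ = 3.45×10⁻⁵ T.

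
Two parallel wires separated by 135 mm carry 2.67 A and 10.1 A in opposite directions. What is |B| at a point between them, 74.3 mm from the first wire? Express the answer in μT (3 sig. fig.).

B ≈ 40.5 μT

Each long wire gives B = μ₀I/(2πd). Distances are d₁ = 0.0743 m and d₂ = 0.0607 m.
B₁ = 7.19×10⁻⁶ T, B₂ = 3.33×10⁻⁵ T.
Between antiparallel currents both contributions point the same way, so they add. B = B₁ + B₂ = 7.19×10⁻⁶ + 3.33×10⁻⁵ = 4.05×10⁻⁵ T.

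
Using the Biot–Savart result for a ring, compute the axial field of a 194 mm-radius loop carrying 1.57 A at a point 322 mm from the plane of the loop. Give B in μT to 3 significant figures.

On the axis of a circular loop, B = μ₀IR² / [2(R²+z²)^(3/2)].
R² + z² = (0.194)² + (0.322)² = 0.1413 m², and (R²+z²)^(3/2) = 5.31×10⁻² m³.
B = (4π×10⁻⁷ × 1.57 × 0.03764) / (2 × 5.31×10⁻²) = 6.99×10⁻⁷ T.

B ≈ 0.699 μT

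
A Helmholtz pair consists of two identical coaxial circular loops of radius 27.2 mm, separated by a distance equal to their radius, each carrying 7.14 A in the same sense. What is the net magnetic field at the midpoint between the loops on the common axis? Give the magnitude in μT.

B ≈ 236 μT

Each loop contributes B = μ₀IR²/[2(R²+z²)^(3/2)] on the axis, with z measured from that loop.
Loop 1 (z = 0.0136 m): B₁ = 1.18×10⁻⁴ T. Loop 2 (z = 0.0136 m): B₂ = 1.18×10⁻⁴ T.
The fields add: B = B₁ + B₂ = 2.36×10⁻⁴ T.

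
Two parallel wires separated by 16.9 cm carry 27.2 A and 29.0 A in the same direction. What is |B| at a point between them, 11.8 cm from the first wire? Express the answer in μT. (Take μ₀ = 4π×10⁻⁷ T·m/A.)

B ≈ 67.6 μT

Each long wire gives B = μ₀I/(2πd). Distances are d₁ = 0.118 m and d₂ = 0.051 m.
B₁ = 4.61×10⁻⁵ T, B₂ = 1.14×10⁻⁴ T.
Between parallel currents the two contributions point in opposite directions, so they subtract. B = |B₁ − B₂| = |4.61×10⁻⁵ − 1.14×10⁻⁴| = 6.76×10⁻⁵ T.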